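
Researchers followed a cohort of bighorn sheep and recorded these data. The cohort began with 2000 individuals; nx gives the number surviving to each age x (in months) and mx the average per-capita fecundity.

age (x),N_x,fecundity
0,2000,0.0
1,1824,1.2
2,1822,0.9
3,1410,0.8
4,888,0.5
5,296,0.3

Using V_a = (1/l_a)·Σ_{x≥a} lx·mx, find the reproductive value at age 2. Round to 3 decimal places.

lx = nx/n0 = nx/2000: 1, 0.912, 0.911, 0.705, 0.444, 0.148
lx·mx for x ≥ 2: 0.8199, 0.564, 0.222, 0.0444 → sum = 1.6503
V_2 = 1.6503 / l_2 = 1.6503 / 0.911 = 1.811526… → 1.812

1.812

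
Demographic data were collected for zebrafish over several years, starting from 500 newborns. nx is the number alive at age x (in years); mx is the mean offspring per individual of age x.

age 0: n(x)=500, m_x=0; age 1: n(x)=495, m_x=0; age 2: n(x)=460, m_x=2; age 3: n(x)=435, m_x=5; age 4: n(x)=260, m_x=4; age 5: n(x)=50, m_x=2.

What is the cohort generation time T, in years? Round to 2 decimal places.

lx = nx/n0 = nx/500: 1, 0.99, 0.92, 0.87, 0.52, 0.1
lx·mx: 0, 0, 1.84, 4.35, 2.08, 0.2 → R0 = 8.47
x·lx·mx: 0, 0, 3.68, 13.05, 8.32, 1 → Σ = 26.05
T = 26.05 / 8.47 = 3.075561… → 3.08

3.08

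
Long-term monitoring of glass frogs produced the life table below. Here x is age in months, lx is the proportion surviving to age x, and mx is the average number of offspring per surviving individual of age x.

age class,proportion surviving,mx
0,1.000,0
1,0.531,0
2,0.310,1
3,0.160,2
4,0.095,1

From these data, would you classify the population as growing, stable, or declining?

declining

R0 = Σ lx·mx = 0 + 0 + 0.31 + 0.32 + 0.095 = 0.725
R0 < 1, so the population is declining.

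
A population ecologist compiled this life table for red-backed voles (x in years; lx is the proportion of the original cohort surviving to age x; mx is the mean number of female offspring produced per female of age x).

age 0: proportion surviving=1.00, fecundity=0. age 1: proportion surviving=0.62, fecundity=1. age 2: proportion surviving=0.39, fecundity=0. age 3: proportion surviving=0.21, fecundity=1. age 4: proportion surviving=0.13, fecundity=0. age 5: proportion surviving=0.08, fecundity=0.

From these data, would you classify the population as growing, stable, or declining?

declining

R0 = Σ lx·mx = 0 + 0.62 + 0 + 0.21 + 0 + 0 = 0.83
R0 < 1, so the population is declining.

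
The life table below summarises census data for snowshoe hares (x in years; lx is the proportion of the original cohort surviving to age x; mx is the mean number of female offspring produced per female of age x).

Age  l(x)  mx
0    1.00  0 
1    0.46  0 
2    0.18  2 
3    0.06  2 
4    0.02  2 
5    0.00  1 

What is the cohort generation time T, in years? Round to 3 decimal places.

2.385

lx·mx: 0, 0, 0.36, 0.12, 0.04, 0 → R0 = 0.52
x·lx·mx: 0, 0, 0.72, 0.36, 0.16, 0 → Σ = 1.24
T = 1.24 / 0.52 = 2.384615… → 2.385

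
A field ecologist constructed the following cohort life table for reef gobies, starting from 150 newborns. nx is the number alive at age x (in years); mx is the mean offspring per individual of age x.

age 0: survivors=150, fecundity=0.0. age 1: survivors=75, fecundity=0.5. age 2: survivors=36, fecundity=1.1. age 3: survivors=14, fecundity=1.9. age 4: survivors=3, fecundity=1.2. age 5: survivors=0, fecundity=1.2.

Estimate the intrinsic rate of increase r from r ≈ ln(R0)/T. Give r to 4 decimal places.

-0.1704

lx = nx/n0 = nx/150: 1, 0.5, 0.24, 0.09333…, 0.02, 0
R0 = Σ lx·mx = 0 + 0.25 + 0.264 + 0.17733… + 0.024 + 0 = 0.715333…
Σ x·lx·mx = 1.406…; T = 1.406…/0.715333… = 1.96552…
r ≈ ln(R0)/T = ln(0.715333…)/1.96552… = -0.170442… → -0.1704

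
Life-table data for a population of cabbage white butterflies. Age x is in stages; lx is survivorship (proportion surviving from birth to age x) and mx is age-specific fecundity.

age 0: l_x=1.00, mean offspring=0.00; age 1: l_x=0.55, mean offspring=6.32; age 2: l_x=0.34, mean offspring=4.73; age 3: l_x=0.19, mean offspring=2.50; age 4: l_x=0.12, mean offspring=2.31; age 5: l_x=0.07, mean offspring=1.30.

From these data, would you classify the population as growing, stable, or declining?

growing

R0 = Σ lx·mx = 0 + 3.476 + 1.6082 + 0.475 + 0.2772 + 0.091 = 5.9274
R0 > 1, so the population is growing.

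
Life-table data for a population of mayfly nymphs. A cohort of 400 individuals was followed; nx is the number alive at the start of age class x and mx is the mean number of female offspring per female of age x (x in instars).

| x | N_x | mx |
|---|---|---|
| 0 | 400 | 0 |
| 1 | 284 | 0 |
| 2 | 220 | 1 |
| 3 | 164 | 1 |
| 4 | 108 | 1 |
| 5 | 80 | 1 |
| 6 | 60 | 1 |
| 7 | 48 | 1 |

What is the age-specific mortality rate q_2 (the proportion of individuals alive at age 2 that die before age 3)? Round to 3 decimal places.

0.255

lx = nx/n0 = nx/400: 1, 0.71, 0.55, 0.41, 0.27, 0.2, 0.15, 0.12
q_2 = (l_2 − l_3) / l_2 = (0.55 − 0.41) / 0.55
     = 0.14 / 0.55 = 0.254545… → 0.255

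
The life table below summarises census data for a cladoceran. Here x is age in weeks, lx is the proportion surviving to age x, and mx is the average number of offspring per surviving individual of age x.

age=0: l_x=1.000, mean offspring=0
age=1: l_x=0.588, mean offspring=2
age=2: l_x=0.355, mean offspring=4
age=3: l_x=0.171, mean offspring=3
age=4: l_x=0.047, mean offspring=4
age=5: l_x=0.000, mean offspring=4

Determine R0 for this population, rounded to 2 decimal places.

3.30

lx·mx by age: 0, 1.176, 1.42, 0.513, 0.188, 0
R0 = Σ lx·mx = 3.297 → 3.30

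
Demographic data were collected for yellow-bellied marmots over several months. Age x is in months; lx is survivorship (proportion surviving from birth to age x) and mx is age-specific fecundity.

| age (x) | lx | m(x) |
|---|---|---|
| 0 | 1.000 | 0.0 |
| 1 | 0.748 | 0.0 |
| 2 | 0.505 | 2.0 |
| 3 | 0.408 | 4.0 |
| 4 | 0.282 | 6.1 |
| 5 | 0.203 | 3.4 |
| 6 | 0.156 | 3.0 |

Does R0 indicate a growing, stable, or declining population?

R0 = Σ lx·mx = 0 + 0 + 1.01 + 1.632 + 1.7202 + 0.6902 + 0.468 = 5.5204
R0 > 1, so the population is growing.

growing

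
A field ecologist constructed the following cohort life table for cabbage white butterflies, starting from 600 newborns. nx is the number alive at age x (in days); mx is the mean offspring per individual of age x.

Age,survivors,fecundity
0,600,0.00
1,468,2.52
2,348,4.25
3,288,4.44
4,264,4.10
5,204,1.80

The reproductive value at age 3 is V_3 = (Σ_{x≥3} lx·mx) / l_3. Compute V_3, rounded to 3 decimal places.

lx = nx/n0 = nx/600: 1, 0.78, 0.58, 0.48, 0.44, 0.34
lx·mx for x ≥ 3: 2.1312, 1.804, 0.612 → sum = 4.5472
V_3 = 4.5472 / l_3 = 4.5472 / 0.48 = 9.473333… → 9.473

9.473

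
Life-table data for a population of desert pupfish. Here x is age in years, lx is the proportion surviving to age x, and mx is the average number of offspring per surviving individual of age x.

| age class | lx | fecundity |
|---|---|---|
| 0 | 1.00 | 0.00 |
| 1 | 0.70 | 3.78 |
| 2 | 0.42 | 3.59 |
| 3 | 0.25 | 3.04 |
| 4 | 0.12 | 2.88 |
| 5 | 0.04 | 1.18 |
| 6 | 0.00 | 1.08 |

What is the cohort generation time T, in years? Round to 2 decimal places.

1.80

lx·mx: 0, 2.646, 1.5078, 0.76, 0.3456, 0.0472, 0 → R0 = 5.3066
x·lx·mx: 0, 2.646, 3.0156, 2.28, 1.3824, 0.236, 0 → Σ = 9.56
T = 9.56 / 5.3066 = 1.80153… → 1.80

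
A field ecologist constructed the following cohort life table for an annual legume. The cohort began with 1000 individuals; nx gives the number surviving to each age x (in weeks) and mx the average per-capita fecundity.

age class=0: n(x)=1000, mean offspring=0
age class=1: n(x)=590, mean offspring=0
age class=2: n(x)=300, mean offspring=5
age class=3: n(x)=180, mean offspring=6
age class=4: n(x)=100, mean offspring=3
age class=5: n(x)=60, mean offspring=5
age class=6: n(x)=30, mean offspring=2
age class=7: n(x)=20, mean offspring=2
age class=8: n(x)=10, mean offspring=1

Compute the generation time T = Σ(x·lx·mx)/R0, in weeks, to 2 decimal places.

lx = nx/n0 = nx/1000: 1, 0.59, 0.3, 0.18, 0.1, 0.06, 0.03, 0.02, 0.01
lx·mx: 0, 0, 1.5, 1.08, 0.3, 0.3, 0.06, 0.04, 0.01 → R0 = 3.29
x·lx·mx: 0, 0, 3, 3.24, 1.2, 1.5, 0.36, 0.28, 0.08 → Σ = 9.66
T = 9.66 / 3.29 = 2.93617… → 2.94

2.94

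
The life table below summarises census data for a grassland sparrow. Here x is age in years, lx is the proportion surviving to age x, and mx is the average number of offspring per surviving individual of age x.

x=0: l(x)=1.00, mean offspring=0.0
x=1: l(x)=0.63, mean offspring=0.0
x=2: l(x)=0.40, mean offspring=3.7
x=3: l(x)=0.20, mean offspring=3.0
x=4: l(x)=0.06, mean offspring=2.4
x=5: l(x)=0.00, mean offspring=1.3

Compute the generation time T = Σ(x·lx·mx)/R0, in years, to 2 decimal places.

lx·mx: 0, 0, 1.48, 0.6, 0.144, 0 → R0 = 2.224
x·lx·mx: 0, 0, 2.96, 1.8, 0.576, 0 → Σ = 5.336
T = 5.336 / 2.224 = 2.399281… → 2.40

2.40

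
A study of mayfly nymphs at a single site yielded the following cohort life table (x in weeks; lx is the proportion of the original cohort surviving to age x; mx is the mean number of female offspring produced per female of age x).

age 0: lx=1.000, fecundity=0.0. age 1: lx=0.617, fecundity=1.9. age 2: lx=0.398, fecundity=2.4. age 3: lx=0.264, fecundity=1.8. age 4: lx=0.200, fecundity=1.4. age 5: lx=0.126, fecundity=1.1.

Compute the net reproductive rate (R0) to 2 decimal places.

3.02

lx·mx by age: 0, 1.1723, 0.9552, 0.4752, 0.28, 0.1386
R0 = Σ lx·mx = 3.0213 → 3.02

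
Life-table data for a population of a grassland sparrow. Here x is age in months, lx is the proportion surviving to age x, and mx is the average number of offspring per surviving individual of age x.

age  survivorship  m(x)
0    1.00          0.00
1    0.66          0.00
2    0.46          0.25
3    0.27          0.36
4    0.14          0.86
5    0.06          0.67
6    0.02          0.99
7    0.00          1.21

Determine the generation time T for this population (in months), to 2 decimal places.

3.37

lx·mx: 0, 0, 0.115, 0.0972, 0.1204, 0.0402, 0.0198, 0 → R0 = 0.3926
x·lx·mx: 0, 0, 0.23, 0.2916, 0.4816, 0.201, 0.1188, 0 → Σ = 1.323
T = 1.323 / 0.3926 = 3.369842… → 3.37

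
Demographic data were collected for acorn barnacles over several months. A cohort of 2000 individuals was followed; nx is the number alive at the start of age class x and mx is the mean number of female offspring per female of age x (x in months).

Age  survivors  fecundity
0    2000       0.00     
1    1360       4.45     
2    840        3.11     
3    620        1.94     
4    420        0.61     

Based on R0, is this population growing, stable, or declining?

growing

lx = nx/n0 = nx/2000: 1, 0.68, 0.42, 0.31, 0.21
R0 = Σ lx·mx = 0 + 3.026 + 1.3062 + 0.6014 + 0.1281 = 5.0617
R0 > 1, so the population is growing.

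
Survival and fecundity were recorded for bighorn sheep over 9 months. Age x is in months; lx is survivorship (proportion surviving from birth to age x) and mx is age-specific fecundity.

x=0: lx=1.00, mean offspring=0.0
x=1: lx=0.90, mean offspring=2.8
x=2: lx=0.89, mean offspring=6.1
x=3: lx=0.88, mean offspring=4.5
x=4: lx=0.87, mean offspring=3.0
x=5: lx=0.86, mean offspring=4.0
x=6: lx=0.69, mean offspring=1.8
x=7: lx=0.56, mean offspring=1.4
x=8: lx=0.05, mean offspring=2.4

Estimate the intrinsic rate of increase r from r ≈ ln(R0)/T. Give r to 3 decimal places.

0.903

R0 = Σ lx·mx = 0 + 2.52 + 5.429 + 3.96 + 2.61 + 3.44 + 1.242 + 0.784 + 0.12 = 20.105
Σ x·lx·mx = 66.798; T = 66.798/20.105 = 3.32246…
r ≈ ln(R0)/T = ln(20.105)/3.32246… = 0.90324… → 0.903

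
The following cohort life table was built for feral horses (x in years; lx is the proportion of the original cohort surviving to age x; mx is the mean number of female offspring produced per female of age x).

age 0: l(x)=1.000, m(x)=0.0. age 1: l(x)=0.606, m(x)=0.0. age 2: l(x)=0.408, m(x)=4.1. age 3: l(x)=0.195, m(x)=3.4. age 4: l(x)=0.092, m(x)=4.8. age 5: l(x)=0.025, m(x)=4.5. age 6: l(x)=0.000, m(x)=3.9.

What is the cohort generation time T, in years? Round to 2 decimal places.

2.65

lx·mx: 0, 0, 1.6728, 0.663, 0.4416, 0.1125, 0 → R0 = 2.8899
x·lx·mx: 0, 0, 3.3456, 1.989, 1.7664, 0.5625, 0 → Σ = 7.6635
T = 7.6635 / 2.8899 = 2.651822… → 2.65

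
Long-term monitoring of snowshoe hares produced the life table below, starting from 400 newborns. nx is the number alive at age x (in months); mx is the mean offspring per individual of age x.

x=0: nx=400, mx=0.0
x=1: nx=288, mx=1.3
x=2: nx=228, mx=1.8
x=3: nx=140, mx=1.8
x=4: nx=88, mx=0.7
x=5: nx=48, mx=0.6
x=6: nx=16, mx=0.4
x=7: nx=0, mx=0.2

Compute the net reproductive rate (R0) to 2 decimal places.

2.83

lx = nx/n0 = nx/400: 1, 0.72, 0.57, 0.35, 0.22, 0.12, 0.04, 0
lx·mx by age: 0, 0.936, 1.026, 0.63, 0.154, 0.072, 0.016, 0
R0 = Σ lx·mx = 2.834 → 2.83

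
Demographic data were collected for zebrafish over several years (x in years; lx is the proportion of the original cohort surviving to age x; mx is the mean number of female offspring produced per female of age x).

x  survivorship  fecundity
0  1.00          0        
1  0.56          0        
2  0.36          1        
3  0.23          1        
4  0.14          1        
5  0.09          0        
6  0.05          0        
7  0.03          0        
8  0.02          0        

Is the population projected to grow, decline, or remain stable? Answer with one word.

declining

R0 = Σ lx·mx = 0 + 0 + 0.36 + 0.23 + 0.14 + 0 + 0 + 0 + 0 = 0.73
R0 < 1, so the population is declining.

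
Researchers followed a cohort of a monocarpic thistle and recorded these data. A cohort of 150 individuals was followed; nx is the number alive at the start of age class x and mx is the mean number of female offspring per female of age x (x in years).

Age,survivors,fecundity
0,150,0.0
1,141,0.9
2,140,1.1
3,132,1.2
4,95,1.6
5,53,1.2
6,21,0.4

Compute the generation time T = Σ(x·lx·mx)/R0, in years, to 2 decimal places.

lx = nx/n0 = nx/150: 1, 0.94, 0.93333…, 0.88, 0.63333…, 0.35333…, 0.14
lx·mx: 0, 0.846, 1.026667…, 1.056, 1.013333…, 0.424…, 0.056 → R0 = 4.422…
x·lx·mx: 0, 0.846, 2.053333…, 3.168, 4.053333…, 2.12…, 0.336 → Σ = 12.576667…
T = 12.576667… / 4.422… = 2.844113… → 2.84

2.84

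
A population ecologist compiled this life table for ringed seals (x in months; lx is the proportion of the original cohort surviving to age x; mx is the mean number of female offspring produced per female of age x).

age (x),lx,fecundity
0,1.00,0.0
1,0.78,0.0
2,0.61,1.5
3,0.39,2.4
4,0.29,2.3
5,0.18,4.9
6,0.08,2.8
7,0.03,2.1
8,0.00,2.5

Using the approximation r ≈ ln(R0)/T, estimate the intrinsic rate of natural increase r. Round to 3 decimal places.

R0 = Σ lx·mx = 0 + 0 + 0.915 + 0.936 + 0.667 + 0.882 + 0.224 + 0.063 + 0 = 3.687
Σ x·lx·mx = 13.501; T = 13.501/3.687 = 3.66178…
r ≈ ln(R0)/T = ln(3.687)/3.66178… = 0.35633… → 0.356

0.356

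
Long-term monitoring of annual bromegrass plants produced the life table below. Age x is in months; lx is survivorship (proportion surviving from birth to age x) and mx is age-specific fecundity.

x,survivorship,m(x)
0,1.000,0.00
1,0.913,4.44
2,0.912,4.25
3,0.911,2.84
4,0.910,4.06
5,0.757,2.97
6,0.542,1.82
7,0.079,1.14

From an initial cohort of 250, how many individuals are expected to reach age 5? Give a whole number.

Expected survivors = N0 · l_5 = 250 × 0.757 = 189.25 → 189

189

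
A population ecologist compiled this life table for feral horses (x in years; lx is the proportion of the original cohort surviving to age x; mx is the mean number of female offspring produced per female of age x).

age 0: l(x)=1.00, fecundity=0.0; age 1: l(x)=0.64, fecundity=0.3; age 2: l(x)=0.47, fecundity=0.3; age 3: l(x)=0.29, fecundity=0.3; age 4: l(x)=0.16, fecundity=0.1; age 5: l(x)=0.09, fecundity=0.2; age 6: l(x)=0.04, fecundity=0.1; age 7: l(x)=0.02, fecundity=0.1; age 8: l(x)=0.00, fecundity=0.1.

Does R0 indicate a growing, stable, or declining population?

R0 = Σ lx·mx = 0 + 0.192 + 0.141 + 0.087 + 0.016 + 0.018 + 0.004 + 0.002 + 0 = 0.46
R0 < 1, so the population is declining.

declining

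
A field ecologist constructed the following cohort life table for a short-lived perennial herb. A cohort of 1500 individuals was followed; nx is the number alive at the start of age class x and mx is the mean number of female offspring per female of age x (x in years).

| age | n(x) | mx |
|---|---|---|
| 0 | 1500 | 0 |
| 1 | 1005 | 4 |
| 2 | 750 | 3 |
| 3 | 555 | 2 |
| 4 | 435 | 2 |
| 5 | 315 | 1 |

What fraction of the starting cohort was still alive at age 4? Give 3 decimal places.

0.290

l_4 = n_4/n_0 = 435/1500 = 0.29 → 0.290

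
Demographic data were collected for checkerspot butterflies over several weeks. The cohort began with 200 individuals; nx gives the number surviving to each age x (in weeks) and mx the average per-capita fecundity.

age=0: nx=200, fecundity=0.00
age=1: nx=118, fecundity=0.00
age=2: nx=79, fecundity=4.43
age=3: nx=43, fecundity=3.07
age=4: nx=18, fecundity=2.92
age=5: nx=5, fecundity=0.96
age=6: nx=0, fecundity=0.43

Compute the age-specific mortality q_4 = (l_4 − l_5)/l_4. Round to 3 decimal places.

0.722

lx = nx/n0 = nx/200: 1, 0.59, 0.395, 0.215, 0.09, 0.025, 0
q_4 = (l_4 − l_5) / l_4 = (0.09 − 0.025) / 0.09
     = 0.065 / 0.09 = 0.722222… → 0.722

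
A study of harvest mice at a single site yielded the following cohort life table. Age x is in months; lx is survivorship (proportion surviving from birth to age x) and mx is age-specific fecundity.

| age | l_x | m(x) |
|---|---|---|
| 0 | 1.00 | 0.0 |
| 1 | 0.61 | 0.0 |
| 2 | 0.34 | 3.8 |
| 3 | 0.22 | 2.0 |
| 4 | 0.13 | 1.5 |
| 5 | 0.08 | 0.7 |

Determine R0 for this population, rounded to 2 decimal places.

1.98

lx·mx by age: 0, 0, 1.292, 0.44, 0.195, 0.056
R0 = Σ lx·mx = 1.983 → 1.98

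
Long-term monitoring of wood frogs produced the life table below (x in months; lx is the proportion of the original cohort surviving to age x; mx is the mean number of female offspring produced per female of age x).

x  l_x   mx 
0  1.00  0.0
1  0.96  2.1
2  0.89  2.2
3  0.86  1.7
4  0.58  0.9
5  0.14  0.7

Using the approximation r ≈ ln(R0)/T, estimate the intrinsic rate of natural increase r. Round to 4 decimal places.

R0 = Σ lx·mx = 0 + 2.016 + 1.958 + 1.462 + 0.522 + 0.098 = 6.056
Σ x·lx·mx = 12.896; T = 12.896/6.056 = 2.12946…
r ≈ ln(R0)/T = ln(6.056)/2.12946… = 0.845778… → 0.8458

0.8458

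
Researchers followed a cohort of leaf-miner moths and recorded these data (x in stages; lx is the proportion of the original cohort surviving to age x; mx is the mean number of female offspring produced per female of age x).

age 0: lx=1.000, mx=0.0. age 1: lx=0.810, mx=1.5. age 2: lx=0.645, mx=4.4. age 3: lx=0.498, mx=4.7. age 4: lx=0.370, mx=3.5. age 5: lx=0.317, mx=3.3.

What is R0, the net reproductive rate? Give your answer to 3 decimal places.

lx·mx by age: 0, 1.215, 2.838, 2.3406, 1.295, 1.0461
R0 = Σ lx·mx = 8.7347 → 8.735

8.735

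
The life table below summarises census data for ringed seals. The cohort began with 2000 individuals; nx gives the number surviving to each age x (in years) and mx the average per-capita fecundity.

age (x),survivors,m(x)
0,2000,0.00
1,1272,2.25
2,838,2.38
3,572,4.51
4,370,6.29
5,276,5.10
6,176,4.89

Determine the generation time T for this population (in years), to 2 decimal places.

3.00

lx = nx/n0 = nx/2000: 1, 0.636, 0.419, 0.286, 0.185, 0.138, 0.088
lx·mx: 0, 1.431, 0.99722, 1.28986, 1.16365, 0.7038, 0.43032 → R0 = 6.01585
x·lx·mx: 0, 1.431, 1.99444, 3.86958, 4.6546, 3.519, 2.58192 → Σ = 18.05054
T = 18.05054 / 6.01585 = 3.000497… → 3.00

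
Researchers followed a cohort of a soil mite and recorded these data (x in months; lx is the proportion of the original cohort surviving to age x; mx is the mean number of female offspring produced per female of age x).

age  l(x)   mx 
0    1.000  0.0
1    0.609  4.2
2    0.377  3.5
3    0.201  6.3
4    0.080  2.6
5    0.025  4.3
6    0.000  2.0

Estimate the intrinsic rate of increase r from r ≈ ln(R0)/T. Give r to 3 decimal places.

0.894

R0 = Σ lx·mx = 0 + 2.5578 + 1.3195 + 1.2663 + 0.208 + 0.1075 + 0 = 5.4591
Σ x·lx·mx = 10.3652; T = 10.3652/5.4591 = 1.8987…
r ≈ ln(R0)/T = ln(5.4591)/1.8987… = 0.89392… → 0.894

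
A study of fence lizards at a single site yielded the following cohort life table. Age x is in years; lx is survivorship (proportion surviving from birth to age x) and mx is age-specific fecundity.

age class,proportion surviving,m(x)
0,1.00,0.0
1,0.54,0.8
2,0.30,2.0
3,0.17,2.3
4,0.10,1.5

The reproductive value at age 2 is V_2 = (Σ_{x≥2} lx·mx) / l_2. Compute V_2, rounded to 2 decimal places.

lx·mx for x ≥ 2: 0.6, 0.391, 0.15 → sum = 1.141
V_2 = 1.141 / l_2 = 1.141 / 0.3 = 3.803333… → 3.80

3.80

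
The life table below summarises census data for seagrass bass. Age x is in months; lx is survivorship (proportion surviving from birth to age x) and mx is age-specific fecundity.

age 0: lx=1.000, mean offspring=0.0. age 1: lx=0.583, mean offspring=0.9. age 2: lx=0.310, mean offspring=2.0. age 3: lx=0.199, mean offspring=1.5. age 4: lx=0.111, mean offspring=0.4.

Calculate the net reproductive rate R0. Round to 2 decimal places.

lx·mx by age: 0, 0.5247, 0.62, 0.2985, 0.0444
R0 = Σ lx·mx = 1.4876 → 1.49

1.49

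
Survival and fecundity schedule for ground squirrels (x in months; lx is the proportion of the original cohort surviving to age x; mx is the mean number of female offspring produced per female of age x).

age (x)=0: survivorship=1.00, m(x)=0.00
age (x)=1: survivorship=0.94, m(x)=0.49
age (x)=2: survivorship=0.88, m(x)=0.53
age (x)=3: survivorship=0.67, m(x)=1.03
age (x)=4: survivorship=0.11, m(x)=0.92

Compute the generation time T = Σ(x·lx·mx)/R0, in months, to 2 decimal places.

2.25

lx·mx: 0, 0.4606, 0.4664, 0.6901, 0.1012 → R0 = 1.7183
x·lx·mx: 0, 0.4606, 0.9328, 2.0703, 0.4048 → Σ = 3.8685
T = 3.8685 / 1.7183 = 2.251353… → 2.25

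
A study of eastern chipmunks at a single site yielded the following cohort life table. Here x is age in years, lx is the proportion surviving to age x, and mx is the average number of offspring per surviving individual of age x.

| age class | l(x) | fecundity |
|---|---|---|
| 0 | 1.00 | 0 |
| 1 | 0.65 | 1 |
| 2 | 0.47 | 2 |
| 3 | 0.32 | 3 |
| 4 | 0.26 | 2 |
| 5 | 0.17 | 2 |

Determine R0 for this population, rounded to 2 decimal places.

3.41

lx·mx by age: 0, 0.65, 0.94, 0.96, 0.52, 0.34
R0 = Σ lx·mx = 3.41 → 3.41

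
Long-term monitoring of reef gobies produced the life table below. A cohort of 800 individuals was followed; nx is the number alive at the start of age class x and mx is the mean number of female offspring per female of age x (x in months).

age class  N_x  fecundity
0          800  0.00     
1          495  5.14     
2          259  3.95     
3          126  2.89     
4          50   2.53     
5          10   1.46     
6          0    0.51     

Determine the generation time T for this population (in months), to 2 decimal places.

1.54

lx = nx/n0 = nx/800: 1, 0.61875, 0.32375, 0.1575, 0.0625, 0.0125, 0
lx·mx: 0, 3.180375…, 1.278813…, 0.455175, 0.158125, 0.01825, 0 → R0 = 5.090738…
x·lx·mx: 0, 3.180375…, 2.557625…, 1.365525, 0.6325, 0.09125, 0 → Σ = 7.827275…
T = 7.827275… / 5.090738… = 1.537552… → 1.54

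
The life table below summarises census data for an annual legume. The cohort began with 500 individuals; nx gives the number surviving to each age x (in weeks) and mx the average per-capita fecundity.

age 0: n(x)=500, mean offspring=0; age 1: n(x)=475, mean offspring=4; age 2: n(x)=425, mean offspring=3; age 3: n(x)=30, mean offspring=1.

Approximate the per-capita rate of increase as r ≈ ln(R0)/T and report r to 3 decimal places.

1.312

lx = nx/n0 = nx/500: 1, 0.95, 0.85, 0.06
R0 = Σ lx·mx = 0 + 3.8 + 2.55 + 0.06 = 6.41
Σ x·lx·mx = 9.08; T = 9.08/6.41 = 1.41654…
r ≈ ln(R0)/T = ln(6.41)/1.41654… = 1.31155… → 1.312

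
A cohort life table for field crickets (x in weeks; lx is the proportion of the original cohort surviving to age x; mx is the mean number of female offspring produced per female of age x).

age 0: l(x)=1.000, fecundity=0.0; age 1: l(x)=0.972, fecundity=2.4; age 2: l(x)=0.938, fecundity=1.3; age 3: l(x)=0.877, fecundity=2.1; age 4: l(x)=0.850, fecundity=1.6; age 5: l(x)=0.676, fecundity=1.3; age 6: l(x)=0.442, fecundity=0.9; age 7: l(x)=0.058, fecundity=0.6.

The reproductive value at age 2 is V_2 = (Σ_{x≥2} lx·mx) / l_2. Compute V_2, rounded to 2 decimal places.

lx·mx for x ≥ 2: 1.2194, 1.8417, 1.36, 0.8788, 0.3978, 0.0348 → sum = 5.7325
V_2 = 5.7325 / l_2 = 5.7325 / 0.938 = 6.111407… → 6.11

6.11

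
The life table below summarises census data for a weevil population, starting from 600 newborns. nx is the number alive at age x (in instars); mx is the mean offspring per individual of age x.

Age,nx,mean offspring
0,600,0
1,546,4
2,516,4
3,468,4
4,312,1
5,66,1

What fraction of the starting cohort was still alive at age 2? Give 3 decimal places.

l_2 = n_2/n_0 = 516/600 = 0.86 → 0.860

0.860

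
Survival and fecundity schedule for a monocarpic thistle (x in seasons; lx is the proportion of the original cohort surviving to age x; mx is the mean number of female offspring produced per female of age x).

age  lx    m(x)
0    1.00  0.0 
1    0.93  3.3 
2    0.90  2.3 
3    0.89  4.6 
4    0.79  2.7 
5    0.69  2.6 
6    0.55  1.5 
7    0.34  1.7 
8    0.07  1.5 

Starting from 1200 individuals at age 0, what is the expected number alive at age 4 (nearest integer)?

Expected survivors = N0 · l_4 = 1200 × 0.79 = 948 → 948

948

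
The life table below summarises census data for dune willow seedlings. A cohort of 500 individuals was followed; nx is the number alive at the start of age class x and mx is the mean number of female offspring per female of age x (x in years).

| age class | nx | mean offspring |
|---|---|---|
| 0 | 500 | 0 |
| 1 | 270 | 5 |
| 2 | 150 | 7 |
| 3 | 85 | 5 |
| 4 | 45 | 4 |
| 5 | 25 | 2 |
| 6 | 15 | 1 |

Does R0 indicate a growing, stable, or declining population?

lx = nx/n0 = nx/500: 1, 0.54, 0.3, 0.17, 0.09, 0.05, 0.03
R0 = Σ lx·mx = 0 + 2.7 + 2.1 + 0.85 + 0.36 + 0.1 + 0.03 = 6.14
R0 > 1, so the population is growing.

growing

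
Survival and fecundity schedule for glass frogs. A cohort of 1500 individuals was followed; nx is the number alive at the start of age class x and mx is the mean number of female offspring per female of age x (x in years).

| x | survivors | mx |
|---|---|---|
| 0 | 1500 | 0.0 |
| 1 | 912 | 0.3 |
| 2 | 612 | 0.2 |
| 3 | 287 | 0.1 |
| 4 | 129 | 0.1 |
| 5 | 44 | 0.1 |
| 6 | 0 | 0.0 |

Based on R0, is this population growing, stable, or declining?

lx = nx/n0 = nx/1500: 1, 0.608, 0.408, 0.19133…, 0.086, 0.02933…, 0
R0 = Σ lx·mx = 0 + 0.1824 + 0.0816 + 0.019133… + 0.0086 + 0.002933… + 0 = 0.294667…
R0 < 1, so the population is declining.

declining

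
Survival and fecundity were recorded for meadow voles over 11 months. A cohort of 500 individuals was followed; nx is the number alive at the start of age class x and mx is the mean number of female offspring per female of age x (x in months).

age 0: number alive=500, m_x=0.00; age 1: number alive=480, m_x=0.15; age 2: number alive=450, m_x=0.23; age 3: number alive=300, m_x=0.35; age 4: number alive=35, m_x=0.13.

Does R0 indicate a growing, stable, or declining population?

declining

lx = nx/n0 = nx/500: 1, 0.96, 0.9, 0.6, 0.07
R0 = Σ lx·mx = 0 + 0.144 + 0.207 + 0.21 + 0.0091 = 0.5701
R0 < 1, so the population is declining.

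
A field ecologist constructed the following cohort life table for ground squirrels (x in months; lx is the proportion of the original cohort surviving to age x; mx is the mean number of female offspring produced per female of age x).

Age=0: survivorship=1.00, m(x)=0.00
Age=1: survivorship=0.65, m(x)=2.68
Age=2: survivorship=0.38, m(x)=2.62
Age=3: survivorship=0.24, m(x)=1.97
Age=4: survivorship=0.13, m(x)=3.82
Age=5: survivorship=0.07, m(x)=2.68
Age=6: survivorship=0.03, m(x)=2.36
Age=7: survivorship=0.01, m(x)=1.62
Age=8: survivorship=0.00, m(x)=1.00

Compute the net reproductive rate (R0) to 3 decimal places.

lx·mx by age: 0, 1.742, 0.9956, 0.4728, 0.4966, 0.1876, 0.0708, 0.0162, 0
R0 = Σ lx·mx = 3.9816 → 3.982

3.982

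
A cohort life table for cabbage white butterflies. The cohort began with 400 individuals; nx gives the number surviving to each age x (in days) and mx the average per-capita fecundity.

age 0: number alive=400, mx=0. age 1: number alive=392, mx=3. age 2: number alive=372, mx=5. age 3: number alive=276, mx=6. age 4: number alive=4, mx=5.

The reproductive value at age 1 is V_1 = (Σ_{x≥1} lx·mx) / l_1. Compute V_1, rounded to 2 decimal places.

12.02

lx = nx/n0 = nx/400: 1, 0.98, 0.93, 0.69, 0.01
lx·mx for x ≥ 1: 2.94, 4.65, 4.14, 0.05 → sum = 11.78
V_1 = 11.78 / l_1 = 11.78 / 0.98 = 12.020408… → 12.02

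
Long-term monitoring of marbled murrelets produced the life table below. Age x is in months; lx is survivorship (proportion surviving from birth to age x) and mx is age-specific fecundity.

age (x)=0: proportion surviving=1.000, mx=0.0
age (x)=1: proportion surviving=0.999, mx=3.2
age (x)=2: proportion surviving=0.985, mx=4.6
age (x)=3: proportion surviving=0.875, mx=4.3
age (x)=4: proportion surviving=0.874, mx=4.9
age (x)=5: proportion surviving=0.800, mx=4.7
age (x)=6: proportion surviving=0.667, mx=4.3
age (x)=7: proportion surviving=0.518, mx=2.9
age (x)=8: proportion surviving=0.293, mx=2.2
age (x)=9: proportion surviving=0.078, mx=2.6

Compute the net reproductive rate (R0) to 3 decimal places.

lx·mx by age: 0, 3.1968, 4.531, 3.7625, 4.2826, 3.76, 2.8681, 1.5022, 0.6446, 0.2028
R0 = Σ lx·mx = 24.7506 → 24.751

24.751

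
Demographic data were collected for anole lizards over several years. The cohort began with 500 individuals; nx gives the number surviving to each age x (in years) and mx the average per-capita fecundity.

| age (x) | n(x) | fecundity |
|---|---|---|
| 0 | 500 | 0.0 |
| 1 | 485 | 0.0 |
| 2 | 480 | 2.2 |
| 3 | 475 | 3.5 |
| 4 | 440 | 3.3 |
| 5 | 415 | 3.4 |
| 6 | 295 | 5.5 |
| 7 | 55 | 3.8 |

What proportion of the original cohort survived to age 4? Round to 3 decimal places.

0.880

l_4 = n_4/n_0 = 440/500 = 0.88 → 0.880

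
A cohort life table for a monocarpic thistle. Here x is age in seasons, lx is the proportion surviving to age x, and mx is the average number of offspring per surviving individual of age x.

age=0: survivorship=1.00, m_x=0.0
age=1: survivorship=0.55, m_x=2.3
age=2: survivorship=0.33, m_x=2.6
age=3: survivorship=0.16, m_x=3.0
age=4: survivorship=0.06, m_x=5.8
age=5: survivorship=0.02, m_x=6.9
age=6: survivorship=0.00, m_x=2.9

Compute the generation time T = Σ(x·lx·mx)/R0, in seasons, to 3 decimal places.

2.105

lx·mx: 0, 1.265, 0.858, 0.48, 0.348, 0.138, 0 → R0 = 3.089
x·lx·mx: 0, 1.265, 1.716, 1.44, 1.392, 0.69, 0 → Σ = 6.503
T = 6.503 / 3.089 = 2.105212… → 2.105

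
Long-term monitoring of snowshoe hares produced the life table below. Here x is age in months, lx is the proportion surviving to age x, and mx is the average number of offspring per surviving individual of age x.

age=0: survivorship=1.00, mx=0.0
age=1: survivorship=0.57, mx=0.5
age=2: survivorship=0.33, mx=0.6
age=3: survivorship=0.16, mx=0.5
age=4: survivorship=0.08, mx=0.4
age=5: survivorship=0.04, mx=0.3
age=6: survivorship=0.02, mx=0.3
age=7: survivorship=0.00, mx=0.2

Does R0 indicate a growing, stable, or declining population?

declining

R0 = Σ lx·mx = 0 + 0.285 + 0.198 + 0.08 + 0.032 + 0.012 + 0.006 + 0 = 0.613
R0 < 1, so the population is declining.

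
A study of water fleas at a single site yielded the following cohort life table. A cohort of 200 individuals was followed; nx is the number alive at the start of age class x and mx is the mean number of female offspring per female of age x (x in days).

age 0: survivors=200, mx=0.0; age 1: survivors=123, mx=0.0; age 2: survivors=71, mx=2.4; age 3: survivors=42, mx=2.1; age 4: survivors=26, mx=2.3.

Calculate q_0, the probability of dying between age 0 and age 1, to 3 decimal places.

0.385

lx = nx/n0 = nx/200: 1, 0.615, 0.355, 0.21, 0.13
q_0 = (l_0 − l_1) / l_0 = (1 − 0.615) / 1
     = 0.385 / 1 = 0.385 → 0.385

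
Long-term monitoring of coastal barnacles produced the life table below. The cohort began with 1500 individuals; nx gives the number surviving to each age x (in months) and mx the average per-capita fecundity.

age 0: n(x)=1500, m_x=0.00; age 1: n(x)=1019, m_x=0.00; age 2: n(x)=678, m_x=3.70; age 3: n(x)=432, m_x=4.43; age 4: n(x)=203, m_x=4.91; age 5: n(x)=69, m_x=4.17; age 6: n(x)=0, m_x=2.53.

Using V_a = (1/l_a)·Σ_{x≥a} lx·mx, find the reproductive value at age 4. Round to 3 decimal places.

lx = nx/n0 = nx/1500: 1, 0.67933…, 0.452, 0.288, 0.13533…, 0.046, 0
lx·mx for x ≥ 4: 0.664487…, 0.19182, 0 → sum = 0.856307…
V_4 = 0.856307… / l_4 = 0.856307… / 0.135333… = 6.327389… → 6.327

6.327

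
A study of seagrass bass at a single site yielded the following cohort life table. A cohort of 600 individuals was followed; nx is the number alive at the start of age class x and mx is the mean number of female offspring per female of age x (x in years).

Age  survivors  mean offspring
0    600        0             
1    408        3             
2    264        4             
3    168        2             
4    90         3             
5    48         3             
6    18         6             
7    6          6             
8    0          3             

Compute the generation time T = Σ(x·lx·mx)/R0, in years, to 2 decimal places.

lx = nx/n0 = nx/600: 1, 0.68, 0.44, 0.28, 0.15, 0.08, 0.03, 0.01, 0
lx·mx: 0, 2.04, 1.76, 0.56, 0.45, 0.24, 0.18, 0.06, 0 → R0 = 5.29
x·lx·mx: 0, 2.04, 3.52, 1.68, 1.8, 1.2, 1.08, 0.42, 0 → Σ = 11.74
T = 11.74 / 5.29 = 2.219282… → 2.22

2.22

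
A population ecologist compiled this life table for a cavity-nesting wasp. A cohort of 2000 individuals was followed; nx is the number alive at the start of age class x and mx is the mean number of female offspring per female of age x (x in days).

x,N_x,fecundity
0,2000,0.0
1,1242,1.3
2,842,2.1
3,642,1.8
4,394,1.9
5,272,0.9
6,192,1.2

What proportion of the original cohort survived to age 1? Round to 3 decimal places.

l_1 = n_1/n_0 = 1242/2000 = 0.621 → 0.621

0.621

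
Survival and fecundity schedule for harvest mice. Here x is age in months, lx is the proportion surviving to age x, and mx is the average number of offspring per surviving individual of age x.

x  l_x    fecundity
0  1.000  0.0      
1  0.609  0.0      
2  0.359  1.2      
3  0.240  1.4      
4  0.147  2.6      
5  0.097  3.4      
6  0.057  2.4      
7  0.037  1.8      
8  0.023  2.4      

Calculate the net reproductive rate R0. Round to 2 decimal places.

lx·mx by age: 0, 0, 0.4308, 0.336, 0.3822, 0.3298, 0.1368, 0.0666, 0.0552
R0 = Σ lx·mx = 1.7374 → 1.74

1.74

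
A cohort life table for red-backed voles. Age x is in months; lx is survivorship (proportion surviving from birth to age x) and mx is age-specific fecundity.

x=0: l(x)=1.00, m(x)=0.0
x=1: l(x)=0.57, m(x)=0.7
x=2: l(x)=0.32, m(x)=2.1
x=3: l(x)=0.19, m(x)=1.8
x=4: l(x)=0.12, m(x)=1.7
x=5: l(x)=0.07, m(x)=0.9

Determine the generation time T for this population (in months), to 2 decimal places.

lx·mx: 0, 0.399, 0.672, 0.342, 0.204, 0.063 → R0 = 1.68
x·lx·mx: 0, 0.399, 1.344, 1.026, 0.816, 0.315 → Σ = 3.9
T = 3.9 / 1.68 = 2.321429… → 2.32

2.32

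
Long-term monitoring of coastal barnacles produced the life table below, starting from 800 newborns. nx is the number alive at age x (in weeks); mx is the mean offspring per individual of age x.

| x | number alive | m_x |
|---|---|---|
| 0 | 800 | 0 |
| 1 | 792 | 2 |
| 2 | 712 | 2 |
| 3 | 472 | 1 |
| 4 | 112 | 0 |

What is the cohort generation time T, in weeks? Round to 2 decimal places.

1.68

lx = nx/n0 = nx/800: 1, 0.99, 0.89, 0.59, 0.14
lx·mx: 0, 1.98, 1.78, 0.59, 0 → R0 = 4.35
x·lx·mx: 0, 1.98, 3.56, 1.77, 0 → Σ = 7.31
T = 7.31 / 4.35 = 1.68046… → 1.68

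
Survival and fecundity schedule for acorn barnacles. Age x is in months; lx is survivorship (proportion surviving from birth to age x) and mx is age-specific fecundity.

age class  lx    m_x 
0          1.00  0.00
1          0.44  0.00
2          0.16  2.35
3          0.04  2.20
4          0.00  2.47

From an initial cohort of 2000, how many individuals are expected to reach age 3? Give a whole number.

Expected survivors = N0 · l_3 = 2000 × 0.04 = 80 → 80

80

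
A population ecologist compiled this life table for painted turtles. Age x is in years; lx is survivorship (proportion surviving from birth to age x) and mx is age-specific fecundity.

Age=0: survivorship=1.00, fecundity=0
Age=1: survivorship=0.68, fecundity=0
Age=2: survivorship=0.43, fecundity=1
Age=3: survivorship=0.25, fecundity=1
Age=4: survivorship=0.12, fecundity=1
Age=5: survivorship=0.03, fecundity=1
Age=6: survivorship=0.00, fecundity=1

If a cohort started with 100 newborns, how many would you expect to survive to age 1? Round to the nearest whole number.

Expected survivors = N0 · l_1 = 100 × 0.68 = 68 → 68

68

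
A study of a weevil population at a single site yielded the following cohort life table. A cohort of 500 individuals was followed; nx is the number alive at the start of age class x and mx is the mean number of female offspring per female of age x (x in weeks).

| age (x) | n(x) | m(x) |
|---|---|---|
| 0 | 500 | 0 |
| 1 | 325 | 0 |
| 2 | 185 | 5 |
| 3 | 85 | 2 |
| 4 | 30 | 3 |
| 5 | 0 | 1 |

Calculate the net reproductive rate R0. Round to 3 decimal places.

lx = nx/n0 = nx/500: 1, 0.65, 0.37, 0.17, 0.06, 0
lx·mx by age: 0, 0, 1.85, 0.34, 0.18, 0
R0 = Σ lx·mx = 2.37 → 2.370

2.370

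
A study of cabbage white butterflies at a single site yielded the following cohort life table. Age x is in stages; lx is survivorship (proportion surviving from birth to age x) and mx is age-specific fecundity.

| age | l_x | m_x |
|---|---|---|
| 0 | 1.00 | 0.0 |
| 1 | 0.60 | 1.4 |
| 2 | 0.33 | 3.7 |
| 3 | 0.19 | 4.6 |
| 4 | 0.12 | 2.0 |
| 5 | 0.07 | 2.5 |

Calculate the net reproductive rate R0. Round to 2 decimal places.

lx·mx by age: 0, 0.84, 1.221, 0.874, 0.24, 0.175
R0 = Σ lx·mx = 3.35 → 3.35

3.35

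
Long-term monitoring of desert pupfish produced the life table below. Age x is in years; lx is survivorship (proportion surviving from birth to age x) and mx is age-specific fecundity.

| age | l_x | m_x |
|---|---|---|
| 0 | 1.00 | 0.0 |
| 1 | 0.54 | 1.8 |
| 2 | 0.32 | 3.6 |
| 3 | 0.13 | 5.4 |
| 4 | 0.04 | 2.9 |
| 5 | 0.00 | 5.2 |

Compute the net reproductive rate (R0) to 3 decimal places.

2.942

lx·mx by age: 0, 0.972, 1.152, 0.702, 0.116, 0
R0 = Σ lx·mx = 2.942 → 2.942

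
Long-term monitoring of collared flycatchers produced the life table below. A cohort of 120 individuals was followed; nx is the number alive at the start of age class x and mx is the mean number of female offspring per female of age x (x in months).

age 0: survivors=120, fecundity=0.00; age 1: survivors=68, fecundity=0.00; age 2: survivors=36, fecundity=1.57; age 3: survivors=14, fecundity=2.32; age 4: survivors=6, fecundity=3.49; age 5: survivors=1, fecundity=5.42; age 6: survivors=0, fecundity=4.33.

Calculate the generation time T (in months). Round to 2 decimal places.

lx = nx/n0 = nx/120: 1, 0.56667…, 0.3, 0.11667…, 0.05, 0.00833…, 0
lx·mx: 0, 0, 0.471, 0.270667…, 0.1745, 0.045167…, 0 → R0 = 0.961333…
x·lx·mx: 0, 0, 0.942, 0.812…, 0.698, 0.225833…, 0 → Σ = 2.677833…
T = 2.677833… / 0.961333… = 2.785541… → 2.79

2.79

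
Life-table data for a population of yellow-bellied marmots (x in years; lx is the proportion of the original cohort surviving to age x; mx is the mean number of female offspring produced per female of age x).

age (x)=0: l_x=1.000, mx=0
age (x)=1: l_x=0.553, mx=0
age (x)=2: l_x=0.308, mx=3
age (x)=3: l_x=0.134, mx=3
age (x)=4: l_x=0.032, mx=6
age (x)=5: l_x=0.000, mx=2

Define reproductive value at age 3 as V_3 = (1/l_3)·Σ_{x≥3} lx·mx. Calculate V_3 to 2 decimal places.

lx·mx for x ≥ 3: 0.402, 0.192, 0 → sum = 0.594
V_3 = 0.594 / l_3 = 0.594 / 0.134 = 4.432836… → 4.43

4.43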